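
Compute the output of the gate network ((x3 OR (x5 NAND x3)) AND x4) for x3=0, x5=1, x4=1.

Substituting: ((0 OR (1 NAND 0)) AND 1)
= 1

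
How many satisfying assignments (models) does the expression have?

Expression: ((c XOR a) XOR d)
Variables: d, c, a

Satisfying assignments: (0,0,1), (0,1,0), (1,0,0), (1,1,1)
Count: 4 out of 8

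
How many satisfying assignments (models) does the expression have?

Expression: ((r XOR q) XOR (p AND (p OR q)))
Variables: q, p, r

Satisfying assignments: (0,0,1), (0,1,0), (1,0,0), (1,1,1)
Count: 4 out of 8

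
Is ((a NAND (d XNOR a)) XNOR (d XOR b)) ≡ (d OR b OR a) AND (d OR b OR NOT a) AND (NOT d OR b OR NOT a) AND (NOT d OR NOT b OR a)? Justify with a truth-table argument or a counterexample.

Yes, they are equivalent — the two output columns agree on all 8 assignments:
d | b | a | Expression 1 | Expression 2
---------------------------------------
0 | 0 | 0 | 0 | 0
0 | 0 | 1 | 0 | 0
0 | 1 | 0 | 1 | 1
0 | 1 | 1 | 1 | 1
1 | 0 | 0 | 1 | 1
1 | 0 | 1 | 0 | 0
1 | 1 | 0 | 0 | 0
1 | 1 | 1 | 1 | 1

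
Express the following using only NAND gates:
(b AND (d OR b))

((b NAND ((d NAND d) NAND (b NAND b))) NAND (b NAND ((d NAND d) NAND (b NAND b))))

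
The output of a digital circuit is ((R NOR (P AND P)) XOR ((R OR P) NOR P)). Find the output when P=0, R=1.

Substituting: ((1 NOR (0 AND 0)) XOR ((1 OR 0) NOR 0))
= 0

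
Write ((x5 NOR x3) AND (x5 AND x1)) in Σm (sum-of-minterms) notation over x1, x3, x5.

Σm() = FALSE (no minterms)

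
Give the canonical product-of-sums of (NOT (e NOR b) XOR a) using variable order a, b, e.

ΠM(0, 5, 6, 7) = (a OR b OR e) AND (NOT a OR b OR NOT e) AND (NOT a OR NOT b OR e) AND (NOT a OR NOT b OR NOT e)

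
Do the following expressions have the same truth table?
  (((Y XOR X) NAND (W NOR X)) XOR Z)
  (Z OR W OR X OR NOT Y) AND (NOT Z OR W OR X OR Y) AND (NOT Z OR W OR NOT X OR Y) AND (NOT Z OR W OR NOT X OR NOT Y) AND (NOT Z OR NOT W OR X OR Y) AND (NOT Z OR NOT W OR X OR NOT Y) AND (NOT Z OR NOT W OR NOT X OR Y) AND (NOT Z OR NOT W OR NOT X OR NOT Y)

Yes, they are equivalent — the two output columns agree on all 16 assignments:
Z | W | X | Y | Expression 1 | Expression 2
-------------------------------------------
0 | 0 | 0 | 0 | 1 | 1
0 | 0 | 0 | 1 | 0 | 0
0 | 0 | 1 | 0 | 1 | 1
0 | 0 | 1 | 1 | 1 | 1
0 | 1 | 0 | 0 | 1 | 1
0 | 1 | 0 | 1 | 1 | 1
0 | 1 | 1 | 0 | 1 | 1
0 | 1 | 1 | 1 | 1 | 1
1 | 0 | 0 | 0 | 0 | 0
1 | 0 | 0 | 1 | 1 | 1
1 | 0 | 1 | 0 | 0 | 0
1 | 0 | 1 | 1 | 0 | 0
1 | 1 | 0 | 0 | 0 | 0
1 | 1 | 0 | 1 | 0 | 0
1 | 1 | 1 | 0 | 0 | 0
1 | 1 | 1 | 1 | 0 | 0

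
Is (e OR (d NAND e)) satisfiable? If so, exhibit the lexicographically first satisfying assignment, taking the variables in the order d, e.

d=0, e=0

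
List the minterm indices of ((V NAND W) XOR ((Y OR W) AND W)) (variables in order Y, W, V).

Σm(0, 1, 3, 4, 5, 7) = (NOT Y AND NOT W AND NOT V) OR (NOT Y AND NOT W AND V) OR (NOT Y AND W AND V) OR (Y AND NOT W AND NOT V) OR (Y AND NOT W AND V) OR (Y AND W AND V)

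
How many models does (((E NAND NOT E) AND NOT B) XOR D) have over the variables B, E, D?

Satisfying assignments: (0,0,0), (0,1,0), (1,0,1), (1,1,1)
Count: 4 out of 8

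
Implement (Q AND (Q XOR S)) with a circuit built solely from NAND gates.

((Q NAND ((Q NAND (Q NAND S)) NAND (S NAND (Q NAND S)))) NAND (Q NAND ((Q NAND (Q NAND S)) NAND (S NAND (Q NAND S)))))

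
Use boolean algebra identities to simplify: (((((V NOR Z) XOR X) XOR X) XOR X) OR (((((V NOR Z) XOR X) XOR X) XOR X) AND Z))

By absorption (E OR (E AND v) = E) then XOR self-cancellation ((E XOR v) XOR v = E):
= ((V NOR Z) XOR X)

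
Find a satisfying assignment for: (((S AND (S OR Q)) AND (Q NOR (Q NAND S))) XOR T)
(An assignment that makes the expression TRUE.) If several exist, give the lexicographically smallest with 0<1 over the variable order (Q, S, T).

Q=0, S=0, T=1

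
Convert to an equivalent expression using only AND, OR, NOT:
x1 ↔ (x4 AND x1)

(x1 AND (x4 AND x1)) OR (NOT x1 AND NOT (x4 AND x1))
(Biconditional = both true or both false)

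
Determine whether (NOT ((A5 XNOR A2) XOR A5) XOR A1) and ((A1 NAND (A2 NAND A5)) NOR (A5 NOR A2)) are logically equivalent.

No. Counterexample: with A5=0, A1=0, A2=1, Expression 1 = 1 but Expression 2 = 0.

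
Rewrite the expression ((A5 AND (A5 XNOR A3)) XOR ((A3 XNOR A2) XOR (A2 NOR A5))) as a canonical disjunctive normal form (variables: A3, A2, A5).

(NOT A3 AND NOT A2 AND A5) OR (A3 AND NOT A2 AND NOT A5) OR (A3 AND NOT A2 AND A5) OR (A3 AND A2 AND NOT A5)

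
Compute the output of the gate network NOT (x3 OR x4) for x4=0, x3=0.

Substituting: NOT (0 OR 0)
= 1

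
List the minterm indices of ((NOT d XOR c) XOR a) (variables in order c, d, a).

Σm(0, 3, 5, 6) = (NOT c AND NOT d AND NOT a) OR (NOT c AND d AND a) OR (c AND NOT d AND a) OR (c AND d AND NOT a)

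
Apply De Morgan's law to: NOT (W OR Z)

NOT W AND NOT Z
De Morgan's: NOT(OR of terms) = AND of negations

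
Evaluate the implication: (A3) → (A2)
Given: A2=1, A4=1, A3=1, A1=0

Antecedent (A3) = 1; consequent (A2) = 1.
1 → 1 = 1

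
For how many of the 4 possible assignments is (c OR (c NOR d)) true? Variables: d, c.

Satisfying assignments: (0,0), (0,1), (1,1)
Count: 3 out of 4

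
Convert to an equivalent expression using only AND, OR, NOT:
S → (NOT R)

NOT S OR (NOT R)
(Implication elimination: A → B = NOT A OR B)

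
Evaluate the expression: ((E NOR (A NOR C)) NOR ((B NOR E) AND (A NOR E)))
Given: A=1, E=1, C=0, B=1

Substituting: ((1 NOR (1 NOR 0)) NOR ((1 NOR 1) AND (1 NOR 1)))
= 1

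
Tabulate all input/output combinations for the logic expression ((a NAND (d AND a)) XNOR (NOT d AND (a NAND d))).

d | a | Output
--------------
0 | 0 | 1
0 | 1 | 1
1 | 0 | 0
1 | 1 | 1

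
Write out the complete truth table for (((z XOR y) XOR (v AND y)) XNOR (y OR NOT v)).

v | y | z | Output
------------------
0 | 0 | 0 | 0
0 | 0 | 1 | 1
0 | 1 | 0 | 1
0 | 1 | 1 | 0
1 | 0 | 0 | 1
1 | 0 | 1 | 0
1 | 1 | 0 | 0
1 | 1 | 1 | 1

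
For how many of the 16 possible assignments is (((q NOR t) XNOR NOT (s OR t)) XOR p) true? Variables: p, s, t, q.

Satisfying assignments: (0,0,0,0), (0,0,1,0), (0,0,1,1), (0,1,0,1), (0,1,1,0), (0,1,1,1), (1,0,0,1), (1,1,0,0)
Count: 8 out of 16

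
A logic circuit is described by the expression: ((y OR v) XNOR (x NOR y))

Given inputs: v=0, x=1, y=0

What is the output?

Substituting: ((0 OR 0) XNOR (1 NOR 0))
= 1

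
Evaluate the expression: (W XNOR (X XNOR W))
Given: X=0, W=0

Substituting: (0 XNOR (0 XNOR 0))
= 0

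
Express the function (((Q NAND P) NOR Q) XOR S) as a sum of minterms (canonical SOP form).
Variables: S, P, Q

Σm(4, 5, 6, 7) = (S AND NOT P AND NOT Q) OR (S AND NOT P AND Q) OR (S AND P AND NOT Q) OR (S AND P AND Q)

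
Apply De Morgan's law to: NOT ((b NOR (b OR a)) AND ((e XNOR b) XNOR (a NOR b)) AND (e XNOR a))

NOT (b NOR (b OR a)) OR NOT ((e XNOR b) XNOR (a NOR b)) OR NOT (e XNOR a)
De Morgan's: NOT(AND of terms) = OR of negations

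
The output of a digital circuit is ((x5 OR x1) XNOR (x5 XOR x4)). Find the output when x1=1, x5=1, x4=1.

Substituting: ((1 OR 1) XNOR (1 XOR 1))
= 0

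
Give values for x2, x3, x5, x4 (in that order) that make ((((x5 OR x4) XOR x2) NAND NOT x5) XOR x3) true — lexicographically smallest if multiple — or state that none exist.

x2=0, x3=0, x5=0, x4=0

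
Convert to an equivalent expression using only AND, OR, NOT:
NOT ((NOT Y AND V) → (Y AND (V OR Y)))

(NOT Y AND V) AND NOT (Y AND (V OR Y))
(Negated implication: NOT(A → B) = A AND NOT B)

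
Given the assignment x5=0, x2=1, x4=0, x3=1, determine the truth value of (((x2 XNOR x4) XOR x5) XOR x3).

Substituting: (((1 XNOR 0) XOR 0) XOR 1)
= 1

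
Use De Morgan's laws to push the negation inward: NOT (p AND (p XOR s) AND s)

NOT p OR NOT (p XOR s) OR NOT s
De Morgan's: NOT(AND of terms) = OR of negations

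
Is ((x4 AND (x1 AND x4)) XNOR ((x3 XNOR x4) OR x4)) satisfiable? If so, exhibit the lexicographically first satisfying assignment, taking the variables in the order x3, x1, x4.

x3=0, x1=1, x4=1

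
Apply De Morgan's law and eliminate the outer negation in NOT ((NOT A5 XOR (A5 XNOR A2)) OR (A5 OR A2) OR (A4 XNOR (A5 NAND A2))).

NOT (NOT A5 XOR (A5 XNOR A2)) AND NOT (A5 OR A2) AND NOT (A4 XNOR (A5 NAND A2))
De Morgan's: NOT(OR of terms) = AND of negations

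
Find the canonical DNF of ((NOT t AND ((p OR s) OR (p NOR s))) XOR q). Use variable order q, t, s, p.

(NOT q AND NOT t AND NOT s AND NOT p) OR (NOT q AND NOT t AND NOT s AND p) OR (NOT q AND NOT t AND s AND NOT p) OR (NOT q AND NOT t AND s AND p) OR (q AND t AND NOT s AND NOT p) OR (q AND t AND NOT s AND p) OR (q AND t AND s AND NOT p) OR (q AND t AND s AND p)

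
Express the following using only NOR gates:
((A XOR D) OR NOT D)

((((((A NOR D) NOR (A NOR D)) NOR ((A NOR D) NOR (A NOR D))) NOR ((((A NOR A) NOR (D NOR D)) NOR ((A NOR A) NOR (D NOR D))) NOR (((A NOR A) NOR (D NOR D)) NOR ((A NOR A) NOR (D NOR D))))) NOR (D NOR D)) NOR (((((A NOR D) NOR (A NOR D)) NOR ((A NOR D) NOR (A NOR D))) NOR ((((A NOR A) NOR (D NOR D)) NOR ((A NOR A) NOR (D NOR D))) NOR (((A NOR A) NOR (D NOR D)) NOR ((A NOR A) NOR (D NOR D))))) NOR (D NOR D)))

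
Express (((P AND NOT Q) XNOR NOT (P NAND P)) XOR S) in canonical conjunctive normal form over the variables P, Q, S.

(P OR Q OR NOT S) AND (P OR NOT Q OR NOT S) AND (NOT P OR Q OR NOT S) AND (NOT P OR NOT Q OR S)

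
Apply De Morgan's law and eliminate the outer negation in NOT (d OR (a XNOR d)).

NOT d AND NOT (a XNOR d)
De Morgan's: NOT(OR of terms) = AND of negations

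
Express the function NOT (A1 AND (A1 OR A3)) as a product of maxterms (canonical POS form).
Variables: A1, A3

ΠM(2, 3) = (NOT A1 OR A3) AND (NOT A1 OR NOT A3)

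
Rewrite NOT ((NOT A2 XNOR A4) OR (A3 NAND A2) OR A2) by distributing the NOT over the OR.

NOT (NOT A2 XNOR A4) AND NOT (A3 NAND A2) AND NOT A2
De Morgan's: NOT(OR of terms) = AND of negations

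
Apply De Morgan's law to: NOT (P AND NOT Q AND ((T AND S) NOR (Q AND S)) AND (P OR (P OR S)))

NOT P OR Q OR NOT ((T AND S) NOR (Q AND S)) OR NOT (P OR (P OR S))
De Morgan's: NOT(AND of terms) = OR of negations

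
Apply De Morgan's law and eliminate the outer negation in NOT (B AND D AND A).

NOT B OR NOT D OR NOT A
De Morgan's: NOT(AND of terms) = OR of negations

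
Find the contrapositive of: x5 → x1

Contrapositive: NOT x1 → NOT x5
Note: A statement and its contrapositive are logically equivalent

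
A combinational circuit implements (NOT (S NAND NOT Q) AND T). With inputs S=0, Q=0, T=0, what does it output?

Substituting: (NOT (0 NAND NOT 0) AND 0)
= 0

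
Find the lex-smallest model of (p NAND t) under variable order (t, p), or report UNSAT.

t=0, p=0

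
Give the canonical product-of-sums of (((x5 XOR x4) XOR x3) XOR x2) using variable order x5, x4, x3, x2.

ΠM(0, 3, 5, 6, 9, 10, 12, 15) = (x5 OR x4 OR x3 OR x2) AND (x5 OR x4 OR NOT x3 OR NOT x2) AND (x5 OR NOT x4 OR x3 OR NOT x2) AND (x5 OR NOT x4 OR NOT x3 OR x2) AND (NOT x5 OR x4 OR x3 OR NOT x2) AND (NOT x5 OR x4 OR NOT x3 OR x2) AND (NOT x5 OR NOT x4 OR x3 OR x2) AND (NOT x5 OR NOT x4 OR NOT x3 OR NOT x2)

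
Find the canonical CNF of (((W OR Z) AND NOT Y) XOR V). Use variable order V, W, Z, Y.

(V OR W OR Z OR Y) AND (V OR W OR Z OR NOT Y) AND (V OR W OR NOT Z OR NOT Y) AND (V OR NOT W OR Z OR NOT Y) AND (V OR NOT W OR NOT Z OR NOT Y) AND (NOT V OR W OR NOT Z OR Y) AND (NOT V OR NOT W OR Z OR Y) AND (NOT V OR NOT W OR NOT Z OR Y)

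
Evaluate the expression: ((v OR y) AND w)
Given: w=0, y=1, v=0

Substituting: ((0 OR 1) AND 0)
= 0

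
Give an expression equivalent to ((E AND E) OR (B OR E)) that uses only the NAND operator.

((((E NAND E) NAND (E NAND E)) NAND ((E NAND E) NAND (E NAND E))) NAND (((B NAND B) NAND (E NAND E)) NAND ((B NAND B) NAND (E NAND E))))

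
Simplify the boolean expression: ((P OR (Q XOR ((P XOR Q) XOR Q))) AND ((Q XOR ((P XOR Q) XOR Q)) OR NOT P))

By distribution ((E OR v) AND (E OR NOT v) = E) then XOR self-cancellation ((E XOR v) XOR v = E):
= (P XOR Q)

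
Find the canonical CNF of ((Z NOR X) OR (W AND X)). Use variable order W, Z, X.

(W OR Z OR NOT X) AND (W OR NOT Z OR X) AND (W OR NOT Z OR NOT X) AND (NOT W OR NOT Z OR X)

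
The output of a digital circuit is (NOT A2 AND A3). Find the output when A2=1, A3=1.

Substituting: (NOT 1 AND 1)
= 0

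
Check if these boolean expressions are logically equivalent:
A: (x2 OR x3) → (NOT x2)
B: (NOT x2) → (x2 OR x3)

No, Converse is not equivalent to original (counterexample: x3=0, x2=0)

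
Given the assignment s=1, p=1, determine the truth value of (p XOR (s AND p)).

Substituting: (1 XOR (1 AND 1))
= 0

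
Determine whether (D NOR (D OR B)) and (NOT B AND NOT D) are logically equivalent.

Yes, they are equivalent — the two output columns agree on all 4 assignments:
B | D | Expression 1 | Expression 2
-----------------------------------
0 | 0 | 1 | 1
0 | 1 | 0 | 0
1 | 0 | 0 | 0
1 | 1 | 0 | 0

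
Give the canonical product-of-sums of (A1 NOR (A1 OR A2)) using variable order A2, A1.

ΠM(1, 2, 3) = (A2 OR NOT A1) AND (NOT A2 OR A1) AND (NOT A2 OR NOT A1)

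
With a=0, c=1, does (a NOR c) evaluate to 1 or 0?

Substituting: (0 NOR 1)
= 0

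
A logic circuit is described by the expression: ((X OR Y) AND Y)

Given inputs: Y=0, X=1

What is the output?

Substituting: ((1 OR 0) AND 0)
= 0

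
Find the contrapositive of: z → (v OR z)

Contrapositive: NOT (v OR z) → NOT z
Note: A statement and its contrapositive are logically equivalent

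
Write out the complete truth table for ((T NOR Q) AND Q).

T | Q | Output
--------------
0 | 0 | 0
0 | 1 | 0
1 | 0 | 0
1 | 1 | 0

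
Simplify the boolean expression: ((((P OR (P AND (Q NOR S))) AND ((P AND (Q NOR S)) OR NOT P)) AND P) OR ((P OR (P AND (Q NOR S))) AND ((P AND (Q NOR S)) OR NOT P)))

By absorption (E OR (E AND v) = E) then distribution ((E OR v) AND (E OR NOT v) = E):
= (P AND (Q NOR S))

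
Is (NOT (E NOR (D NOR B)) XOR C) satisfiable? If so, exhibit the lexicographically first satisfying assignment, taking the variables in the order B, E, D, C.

B=0, E=0, D=0, C=0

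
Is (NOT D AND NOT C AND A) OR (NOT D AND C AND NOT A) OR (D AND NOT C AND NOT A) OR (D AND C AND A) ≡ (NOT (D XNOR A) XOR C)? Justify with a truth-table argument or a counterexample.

Yes, they are equivalent — the two output columns agree on all 8 assignments:
D | C | A | Expression 1 | Expression 2
---------------------------------------
0 | 0 | 0 | 0 | 0
0 | 0 | 1 | 1 | 1
0 | 1 | 0 | 1 | 1
0 | 1 | 1 | 0 | 0
1 | 0 | 0 | 1 | 1
1 | 0 | 1 | 0 | 0
1 | 1 | 0 | 0 | 0
1 | 1 | 1 | 1 | 1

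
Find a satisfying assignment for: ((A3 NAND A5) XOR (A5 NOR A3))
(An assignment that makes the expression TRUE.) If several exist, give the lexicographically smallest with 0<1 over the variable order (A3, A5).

A3=0, A5=1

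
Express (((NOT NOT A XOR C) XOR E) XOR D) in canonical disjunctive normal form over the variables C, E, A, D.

(NOT C AND NOT E AND NOT A AND D) OR (NOT C AND NOT E AND A AND NOT D) OR (NOT C AND E AND NOT A AND NOT D) OR (NOT C AND E AND A AND D) OR (C AND NOT E AND NOT A AND NOT D) OR (C AND NOT E AND A AND D) OR (C AND E AND NOT A AND D) OR (C AND E AND A AND NOT D)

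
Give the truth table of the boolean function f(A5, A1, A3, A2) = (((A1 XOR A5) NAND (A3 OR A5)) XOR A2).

A5 | A1 | A3 | A2 | Output
--------------------------
0 | 0 | 0 | 0 | 1
0 | 0 | 0 | 1 | 0
0 | 0 | 1 | 0 | 1
0 | 0 | 1 | 1 | 0
0 | 1 | 0 | 0 | 1
0 | 1 | 0 | 1 | 0
0 | 1 | 1 | 0 | 0
0 | 1 | 1 | 1 | 1
1 | 0 | 0 | 0 | 0
1 | 0 | 0 | 1 | 1
1 | 0 | 1 | 0 | 0
1 | 0 | 1 | 1 | 1
1 | 1 | 0 | 0 | 1
1 | 1 | 0 | 1 | 0
1 | 1 | 1 | 0 | 1
1 | 1 | 1 | 1 | 0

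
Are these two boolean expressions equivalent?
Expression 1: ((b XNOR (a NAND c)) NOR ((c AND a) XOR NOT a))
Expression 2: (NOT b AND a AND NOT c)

Yes, they are equivalent — the two output columns agree on all 8 assignments:
b | a | c | Expression 1 | Expression 2
---------------------------------------
0 | 0 | 0 | 0 | 0
0 | 0 | 1 | 0 | 0
0 | 1 | 0 | 1 | 1
0 | 1 | 1 | 0 | 0
1 | 0 | 0 | 0 | 0
1 | 0 | 1 | 0 | 0
1 | 1 | 0 | 0 | 0
1 | 1 | 1 | 0 | 0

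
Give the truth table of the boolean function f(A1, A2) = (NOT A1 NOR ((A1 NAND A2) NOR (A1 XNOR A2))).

A1 | A2 | Output
----------------
0 | 0 | 0
0 | 1 | 0
1 | 0 | 1
1 | 1 | 1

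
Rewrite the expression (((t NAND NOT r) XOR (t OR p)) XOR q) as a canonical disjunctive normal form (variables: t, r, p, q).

(NOT t AND NOT r AND NOT p AND NOT q) OR (NOT t AND NOT r AND p AND q) OR (NOT t AND r AND NOT p AND NOT q) OR (NOT t AND r AND p AND q) OR (t AND NOT r AND NOT p AND NOT q) OR (t AND NOT r AND p AND NOT q) OR (t AND r AND NOT p AND q) OR (t AND r AND p AND q)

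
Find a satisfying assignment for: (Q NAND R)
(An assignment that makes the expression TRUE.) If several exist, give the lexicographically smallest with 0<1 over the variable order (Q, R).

Q=0, R=0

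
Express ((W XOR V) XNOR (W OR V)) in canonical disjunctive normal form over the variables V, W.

(NOT V AND NOT W) OR (NOT V AND W) OR (V AND NOT W)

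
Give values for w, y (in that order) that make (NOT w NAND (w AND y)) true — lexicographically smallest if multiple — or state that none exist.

w=0, y=0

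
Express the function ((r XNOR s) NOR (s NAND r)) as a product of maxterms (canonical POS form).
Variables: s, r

ΠM(0, 1, 2, 3) = (s OR r) AND (s OR NOT r) AND (NOT s OR r) AND (NOT s OR NOT r)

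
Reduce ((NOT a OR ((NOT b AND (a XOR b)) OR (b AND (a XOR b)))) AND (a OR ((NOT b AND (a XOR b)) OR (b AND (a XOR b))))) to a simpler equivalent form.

By distribution ((E OR v) AND (E OR NOT v) = E) then distribution ((E AND v) OR (E AND NOT v) = E):
= (a XOR b)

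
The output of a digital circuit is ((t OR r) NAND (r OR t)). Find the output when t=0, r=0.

Substituting: ((0 OR 0) NAND (0 OR 0))
= 1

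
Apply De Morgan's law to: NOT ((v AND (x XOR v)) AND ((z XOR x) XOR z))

NOT (v AND (x XOR v)) OR NOT ((z XOR x) XOR z)
De Morgan's: NOT(AND of terms) = OR of negations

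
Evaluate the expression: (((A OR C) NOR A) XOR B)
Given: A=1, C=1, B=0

Substituting: (((1 OR 1) NOR 1) XOR 0)
= 0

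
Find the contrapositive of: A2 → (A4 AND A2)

Contrapositive: NOT (A4 AND A2) → NOT A2
Note: A statement and its contrapositive are logically equivalent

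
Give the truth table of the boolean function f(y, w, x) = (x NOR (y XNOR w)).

y | w | x | Output
------------------
0 | 0 | 0 | 0
0 | 0 | 1 | 0
0 | 1 | 0 | 1
0 | 1 | 1 | 0
1 | 0 | 0 | 1
1 | 0 | 1 | 0
1 | 1 | 0 | 0
1 | 1 | 1 | 0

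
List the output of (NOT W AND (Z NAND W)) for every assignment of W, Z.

W | Z | Output
--------------
0 | 0 | 1
0 | 1 | 1
1 | 0 | 0
1 | 1 | 0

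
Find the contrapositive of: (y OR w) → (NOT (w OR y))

Contrapositive: (w OR y) → NOT (y OR w)
Note: A statement and its contrapositive are logically equivalent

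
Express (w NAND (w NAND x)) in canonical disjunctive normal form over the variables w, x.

(NOT w AND NOT x) OR (NOT w AND x) OR (w AND x)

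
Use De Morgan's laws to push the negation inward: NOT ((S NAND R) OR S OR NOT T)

NOT (S NAND R) AND NOT S AND T
De Morgan's: NOT(OR of terms) = AND of negations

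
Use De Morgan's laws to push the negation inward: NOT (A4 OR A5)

NOT A4 AND NOT A5
De Morgan's: NOT(OR of terms) = AND of negations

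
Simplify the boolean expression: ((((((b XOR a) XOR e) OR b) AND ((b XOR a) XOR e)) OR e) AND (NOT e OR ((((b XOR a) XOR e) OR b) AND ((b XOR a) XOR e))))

By distribution ((E OR v) AND (E OR NOT v) = E) then absorption (E AND (E OR v) = E):
= ((b XOR a) XOR e)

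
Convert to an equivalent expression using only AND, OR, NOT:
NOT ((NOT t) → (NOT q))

(NOT t) AND q
(Negated implication: NOT(A → B) = A AND NOT B)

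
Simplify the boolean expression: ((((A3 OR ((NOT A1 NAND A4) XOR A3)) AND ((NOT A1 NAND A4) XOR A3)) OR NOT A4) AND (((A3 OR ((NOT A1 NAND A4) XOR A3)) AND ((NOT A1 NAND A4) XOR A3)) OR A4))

By distribution ((E OR v) AND (E OR NOT v) = E) then absorption (E AND (E OR v) = E):
= ((NOT A1 NAND A4) XOR A3)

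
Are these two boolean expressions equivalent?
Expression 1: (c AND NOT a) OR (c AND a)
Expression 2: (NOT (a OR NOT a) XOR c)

Yes, they are equivalent — the two output columns agree on all 4 assignments:
c | a | Expression 1 | Expression 2
-----------------------------------
0 | 0 | 0 | 0
0 | 1 | 0 | 0
1 | 0 | 1 | 1
1 | 1 | 1 | 1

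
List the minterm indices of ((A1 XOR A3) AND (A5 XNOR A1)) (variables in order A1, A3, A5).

Σm(2, 5) = (NOT A1 AND A3 AND NOT A5) OR (A1 AND NOT A3 AND A5)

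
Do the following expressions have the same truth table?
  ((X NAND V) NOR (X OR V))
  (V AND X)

No. Counterexample: with V=1, X=1, Expression 1 = 0 but Expression 2 = 1.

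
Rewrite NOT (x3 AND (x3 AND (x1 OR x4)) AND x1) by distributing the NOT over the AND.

NOT x3 OR NOT (x3 AND (x1 OR x4)) OR NOT x1
De Morgan's: NOT(AND of terms) = OR of negations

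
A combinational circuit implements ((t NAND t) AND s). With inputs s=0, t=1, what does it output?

Substituting: ((1 NAND 1) AND 0)
= 0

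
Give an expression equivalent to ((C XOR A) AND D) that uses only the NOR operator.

((((((C NOR A) NOR (C NOR A)) NOR ((C NOR A) NOR (C NOR A))) NOR ((((C NOR C) NOR (A NOR A)) NOR ((C NOR C) NOR (A NOR A))) NOR (((C NOR C) NOR (A NOR A)) NOR ((C NOR C) NOR (A NOR A))))) NOR ((((C NOR A) NOR (C NOR A)) NOR ((C NOR A) NOR (C NOR A))) NOR ((((C NOR C) NOR (A NOR A)) NOR ((C NOR C) NOR (A NOR A))) NOR (((C NOR C) NOR (A NOR A)) NOR ((C NOR C) NOR (A NOR A)))))) NOR (D NOR D))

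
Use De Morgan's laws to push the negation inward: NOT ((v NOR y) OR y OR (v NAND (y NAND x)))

NOT (v NOR y) AND NOT y AND NOT (v NAND (y NAND x))
De Morgan's: NOT(OR of terms) = AND of negations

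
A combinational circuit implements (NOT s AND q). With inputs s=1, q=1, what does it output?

Substituting: (NOT 1 AND 1)
= 0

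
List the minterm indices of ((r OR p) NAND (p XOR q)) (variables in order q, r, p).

Σm(0, 2, 4, 5, 7) = (NOT q AND NOT r AND NOT p) OR (NOT q AND r AND NOT p) OR (q AND NOT r AND NOT p) OR (q AND NOT r AND p) OR (q AND r AND p)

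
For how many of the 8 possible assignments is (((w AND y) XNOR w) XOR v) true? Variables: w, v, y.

Satisfying assignments: (0,0,0), (0,0,1), (1,0,1), (1,1,0)
Count: 4 out of 8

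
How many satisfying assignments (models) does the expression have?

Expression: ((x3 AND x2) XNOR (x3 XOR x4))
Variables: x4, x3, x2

Satisfying assignments: (0,0,0), (0,0,1), (0,1,1), (1,1,0)
Count: 4 out of 8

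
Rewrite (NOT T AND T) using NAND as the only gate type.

(((T NAND T) NAND T) NAND ((T NAND T) NAND T))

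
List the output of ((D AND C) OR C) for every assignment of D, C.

D | C | Output
--------------
0 | 0 | 0
0 | 1 | 1
1 | 0 | 0
1 | 1 | 1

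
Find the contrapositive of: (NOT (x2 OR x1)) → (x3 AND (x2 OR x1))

Contrapositive: NOT (x3 AND (x2 OR x1)) → (x2 OR x1)
Note: A statement and its contrapositive are logically equivalent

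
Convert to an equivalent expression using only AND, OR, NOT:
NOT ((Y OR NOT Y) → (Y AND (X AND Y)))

(Y OR NOT Y) AND NOT (Y AND (X AND Y))
(Negated implication: NOT(A → B) = A AND NOT B)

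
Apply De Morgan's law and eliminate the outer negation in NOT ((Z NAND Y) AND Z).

NOT (Z NAND Y) OR NOT Z
De Morgan's: NOT(AND of terms) = OR of negations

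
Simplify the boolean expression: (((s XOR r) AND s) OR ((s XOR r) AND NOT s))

By distribution ((E AND v) OR (E AND NOT v) = E):
= (s XOR r)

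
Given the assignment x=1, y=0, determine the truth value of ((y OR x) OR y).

Substituting: ((0 OR 1) OR 0)
= 1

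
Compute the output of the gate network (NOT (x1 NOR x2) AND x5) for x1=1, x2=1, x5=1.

Substituting: (NOT (1 NOR 1) AND 1)
= 1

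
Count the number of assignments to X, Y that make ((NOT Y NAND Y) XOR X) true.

Satisfying assignments: (0,0), (0,1)
Count: 2 out of 4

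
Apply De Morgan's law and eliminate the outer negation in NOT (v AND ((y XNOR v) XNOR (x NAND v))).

NOT v OR NOT ((y XNOR v) XNOR (x NAND v))
De Morgan's: NOT(AND of terms) = OR of negations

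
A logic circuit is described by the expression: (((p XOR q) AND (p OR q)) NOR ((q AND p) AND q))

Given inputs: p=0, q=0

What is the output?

Substituting: (((0 XOR 0) AND (0 OR 0)) NOR ((0 AND 0) AND 0))
= 1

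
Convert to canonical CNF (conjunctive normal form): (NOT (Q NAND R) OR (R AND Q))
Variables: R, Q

(R OR Q) AND (R OR NOT Q) AND (NOT R OR Q)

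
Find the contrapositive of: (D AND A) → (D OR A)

Contrapositive: NOT (D OR A) → NOT (D AND A)
Note: A statement and its contrapositive are logically equivalent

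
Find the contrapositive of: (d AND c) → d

Contrapositive: NOT d → NOT (d AND c)
Note: A statement and its contrapositive are logically equivalent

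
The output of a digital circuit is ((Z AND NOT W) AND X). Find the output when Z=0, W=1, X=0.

Substituting: ((0 AND NOT 1) AND 0)
= 0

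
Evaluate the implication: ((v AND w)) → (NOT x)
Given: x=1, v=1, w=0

Antecedent ((v AND w)) = 0; consequent (NOT x) = 0.
0 → 0 = 1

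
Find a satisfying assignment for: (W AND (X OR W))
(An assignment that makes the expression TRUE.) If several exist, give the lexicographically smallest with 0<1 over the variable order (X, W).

X=0, W=1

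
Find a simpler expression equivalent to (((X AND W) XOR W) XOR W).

By XOR self-cancellation ((E XOR v) XOR v = E):
= (X AND W)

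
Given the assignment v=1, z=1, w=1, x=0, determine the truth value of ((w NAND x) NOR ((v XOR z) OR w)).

Substituting: ((1 NAND 0) NOR ((1 XOR 1) OR 1))
= 0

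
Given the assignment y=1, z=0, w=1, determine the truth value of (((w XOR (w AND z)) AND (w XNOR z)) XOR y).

Substituting: (((1 XOR (1 AND 0)) AND (1 XNOR 0)) XOR 1)
= 1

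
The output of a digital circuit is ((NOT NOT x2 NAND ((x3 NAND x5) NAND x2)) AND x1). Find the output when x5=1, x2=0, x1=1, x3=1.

Substituting: ((NOT NOT 0 NAND ((1 NAND 1) NAND 0)) AND 1)
= 1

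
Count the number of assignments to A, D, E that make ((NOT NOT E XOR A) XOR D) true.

Satisfying assignments: (0,0,1), (0,1,0), (1,0,0), (1,1,1)
Count: 4 out of 8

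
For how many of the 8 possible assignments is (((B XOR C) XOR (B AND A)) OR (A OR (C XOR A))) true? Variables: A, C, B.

Satisfying assignments: (0,0,1), (0,1,0), (0,1,1), (1,0,0), (1,0,1), (1,1,0), (1,1,1)
Count: 7 out of 8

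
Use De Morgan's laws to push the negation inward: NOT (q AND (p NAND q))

NOT q OR NOT (p NAND q)
De Morgan's: NOT(AND of terms) = OR of negations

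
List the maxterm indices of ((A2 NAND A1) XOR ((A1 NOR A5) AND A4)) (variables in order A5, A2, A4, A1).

ΠM(2, 5, 6, 7, 13, 15) = (A5 OR A2 OR NOT A4 OR A1) AND (A5 OR NOT A2 OR A4 OR NOT A1) AND (A5 OR NOT A2 OR NOT A4 OR A1) AND (A5 OR NOT A2 OR NOT A4 OR NOT A1) AND (NOT A5 OR NOT A2 OR A4 OR NOT A1) AND (NOT A5 OR NOT A2 OR NOT A4 OR NOT A1)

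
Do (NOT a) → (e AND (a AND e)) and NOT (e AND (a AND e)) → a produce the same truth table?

Yes, Contrapositive is always equivalent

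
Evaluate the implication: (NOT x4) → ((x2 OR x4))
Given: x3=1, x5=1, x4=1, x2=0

Antecedent (NOT x4) = 0; consequent ((x2 OR x4)) = 1.
0 → 1 = 1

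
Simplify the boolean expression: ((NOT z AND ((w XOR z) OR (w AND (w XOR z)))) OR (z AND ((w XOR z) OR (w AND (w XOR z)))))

By distribution ((E AND v) OR (E AND NOT v) = E) then absorption (E OR (E AND v) = E):
= (w XOR z)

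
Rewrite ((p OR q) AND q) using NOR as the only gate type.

((((p NOR q) NOR (p NOR q)) NOR ((p NOR q) NOR (p NOR q))) NOR (q NOR q))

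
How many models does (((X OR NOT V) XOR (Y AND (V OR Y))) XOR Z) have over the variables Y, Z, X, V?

Satisfying assignments: (0,0,0,0), (0,0,1,0), (0,0,1,1), (0,1,0,1), (1,0,0,1), (1,1,0,0), (1,1,1,0), (1,1,1,1)
Count: 8 out of 16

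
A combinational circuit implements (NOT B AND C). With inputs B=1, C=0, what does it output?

Substituting: (NOT 1 AND 0)
= 0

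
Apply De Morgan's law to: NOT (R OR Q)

NOT R AND NOT Q
De Morgan's: NOT(OR of terms) = AND of negations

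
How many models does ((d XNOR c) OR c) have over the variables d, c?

Satisfying assignments: (0,0), (0,1), (1,1)
Count: 3 out of 4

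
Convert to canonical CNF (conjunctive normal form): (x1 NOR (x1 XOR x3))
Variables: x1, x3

(x1 OR NOT x3) AND (NOT x1 OR x3) AND (NOT x1 OR NOT x3)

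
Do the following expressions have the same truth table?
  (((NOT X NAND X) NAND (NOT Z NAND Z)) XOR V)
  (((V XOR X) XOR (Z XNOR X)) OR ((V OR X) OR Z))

No. Counterexample: with V=0, X=0, Z=0, Expression 1 = 0 but Expression 2 = 1.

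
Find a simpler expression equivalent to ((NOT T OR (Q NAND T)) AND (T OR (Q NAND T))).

By distribution ((E OR v) AND (E OR NOT v) = E):
= (Q NAND T)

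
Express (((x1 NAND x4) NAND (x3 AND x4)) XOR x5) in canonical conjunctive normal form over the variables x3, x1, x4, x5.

(x3 OR x1 OR x4 OR NOT x5) AND (x3 OR x1 OR NOT x4 OR NOT x5) AND (x3 OR NOT x1 OR x4 OR NOT x5) AND (x3 OR NOT x1 OR NOT x4 OR NOT x5) AND (NOT x3 OR x1 OR x4 OR NOT x5) AND (NOT x3 OR x1 OR NOT x4 OR x5) AND (NOT x3 OR NOT x1 OR x4 OR NOT x5) AND (NOT x3 OR NOT x1 OR NOT x4 OR NOT x5)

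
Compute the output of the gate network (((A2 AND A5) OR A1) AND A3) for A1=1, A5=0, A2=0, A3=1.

Substituting: (((0 AND 0) OR 1) AND 1)
= 1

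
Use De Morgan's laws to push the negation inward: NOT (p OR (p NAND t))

NOT p AND NOT (p NAND t)
De Morgan's: NOT(OR of terms) = AND of negations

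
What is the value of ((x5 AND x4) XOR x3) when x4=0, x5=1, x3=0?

Substituting: ((1 AND 0) XOR 0)
= 0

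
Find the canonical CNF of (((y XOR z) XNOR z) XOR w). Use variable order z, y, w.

(z OR y OR NOT w) AND (z OR NOT y OR w) AND (NOT z OR y OR NOT w) AND (NOT z OR NOT y OR w)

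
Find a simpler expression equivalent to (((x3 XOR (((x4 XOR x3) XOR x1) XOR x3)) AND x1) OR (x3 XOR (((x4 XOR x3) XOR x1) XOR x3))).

By absorption (E OR (E AND v) = E) then XOR self-cancellation ((E XOR v) XOR v = E):
= ((x4 XOR x3) XOR x1)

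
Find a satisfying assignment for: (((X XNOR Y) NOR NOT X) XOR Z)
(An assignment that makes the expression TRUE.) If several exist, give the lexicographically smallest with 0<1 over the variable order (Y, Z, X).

Y=0, Z=0, X=1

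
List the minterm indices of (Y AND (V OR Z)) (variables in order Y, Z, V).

Σm(5, 6, 7) = (Y AND NOT Z AND V) OR (Y AND Z AND NOT V) OR (Y AND Z AND V)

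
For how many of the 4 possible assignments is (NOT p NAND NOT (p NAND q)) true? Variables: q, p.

Satisfying assignments: (0,0), (0,1), (1,0), (1,1)
Count: 4 out of 4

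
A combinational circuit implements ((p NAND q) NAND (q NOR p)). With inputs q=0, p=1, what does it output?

Substituting: ((1 NAND 0) NAND (0 NOR 1))
= 1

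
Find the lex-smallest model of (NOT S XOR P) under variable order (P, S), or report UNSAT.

P=0, S=0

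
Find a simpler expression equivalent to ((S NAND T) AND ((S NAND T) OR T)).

By absorption (E AND (E OR v) = E):
= (S NAND T)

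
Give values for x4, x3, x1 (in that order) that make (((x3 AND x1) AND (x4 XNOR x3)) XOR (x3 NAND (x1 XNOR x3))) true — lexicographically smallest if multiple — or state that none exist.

x4=0, x3=0, x1=0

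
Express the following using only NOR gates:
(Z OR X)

((Z NOR X) NOR (Z NOR X))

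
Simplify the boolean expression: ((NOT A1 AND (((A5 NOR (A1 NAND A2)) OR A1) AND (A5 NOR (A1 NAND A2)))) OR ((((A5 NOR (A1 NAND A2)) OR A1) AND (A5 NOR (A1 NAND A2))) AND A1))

By distribution ((E AND v) OR (E AND NOT v) = E) then absorption (E AND (E OR v) = E):
= (A5 NOR (A1 NAND A2))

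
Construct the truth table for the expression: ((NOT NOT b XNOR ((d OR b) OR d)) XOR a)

b | d | a | Output
------------------
0 | 0 | 0 | 1
0 | 0 | 1 | 0
0 | 1 | 0 | 0
0 | 1 | 1 | 1
1 | 0 | 0 | 1
1 | 0 | 1 | 0
1 | 1 | 0 | 1
1 | 1 | 1 | 0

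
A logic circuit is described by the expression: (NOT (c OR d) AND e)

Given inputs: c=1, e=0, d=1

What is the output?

Substituting: (NOT (1 OR 1) AND 0)
= 0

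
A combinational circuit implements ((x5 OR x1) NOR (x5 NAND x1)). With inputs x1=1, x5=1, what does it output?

Substituting: ((1 OR 1) NOR (1 NAND 1))
= 0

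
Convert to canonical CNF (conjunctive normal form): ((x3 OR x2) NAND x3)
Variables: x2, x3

(x2 OR NOT x3) AND (NOT x2 OR NOT x3)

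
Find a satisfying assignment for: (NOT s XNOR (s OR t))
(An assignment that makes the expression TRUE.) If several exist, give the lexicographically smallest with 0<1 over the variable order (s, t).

s=0, t=1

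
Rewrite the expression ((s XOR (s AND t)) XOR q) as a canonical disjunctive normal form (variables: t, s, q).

(NOT t AND NOT s AND q) OR (NOT t AND s AND NOT q) OR (t AND NOT s AND q) OR (t AND s AND q)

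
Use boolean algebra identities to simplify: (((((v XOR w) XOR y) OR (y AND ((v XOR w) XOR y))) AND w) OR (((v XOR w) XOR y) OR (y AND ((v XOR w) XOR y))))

By absorption (E OR (E AND v) = E) then absorption (E OR (E AND v) = E):
= ((v XOR w) XOR y)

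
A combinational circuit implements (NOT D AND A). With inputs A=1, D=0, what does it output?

Substituting: (NOT 0 AND 1)
= 1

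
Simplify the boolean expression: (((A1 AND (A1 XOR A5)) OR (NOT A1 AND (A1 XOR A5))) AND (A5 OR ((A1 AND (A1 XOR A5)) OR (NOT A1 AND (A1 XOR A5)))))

By absorption (E AND (E OR v) = E) then distribution ((E AND v) OR (E AND NOT v) = E):
= (A1 XOR A5)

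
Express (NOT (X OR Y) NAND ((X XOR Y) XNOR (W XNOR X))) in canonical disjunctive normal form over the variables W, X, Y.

(NOT W AND NOT X AND NOT Y) OR (NOT W AND NOT X AND Y) OR (NOT W AND X AND NOT Y) OR (NOT W AND X AND Y) OR (W AND NOT X AND Y) OR (W AND X AND NOT Y) OR (W AND X AND Y)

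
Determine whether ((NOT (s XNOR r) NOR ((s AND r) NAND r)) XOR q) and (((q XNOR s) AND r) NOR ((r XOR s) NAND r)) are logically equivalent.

No. Counterexample: with r=0, q=1, s=0, Expression 1 = 1 but Expression 2 = 0.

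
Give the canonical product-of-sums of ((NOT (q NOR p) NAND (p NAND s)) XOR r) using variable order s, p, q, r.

ΠM(1, 2, 4, 6, 9, 10, 13, 15) = (s OR p OR q OR NOT r) AND (s OR p OR NOT q OR r) AND (s OR NOT p OR q OR r) AND (s OR NOT p OR NOT q OR r) AND (NOT s OR p OR q OR NOT r) AND (NOT s OR p OR NOT q OR r) AND (NOT s OR NOT p OR q OR NOT r) AND (NOT s OR NOT p OR NOT q OR NOT r)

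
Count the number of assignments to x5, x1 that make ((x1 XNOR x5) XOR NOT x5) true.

Satisfying assignments: (0,1), (1,1)
Count: 2 out of 4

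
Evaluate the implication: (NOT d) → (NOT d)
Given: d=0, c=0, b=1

Antecedent (NOT d) = 1; consequent (NOT d) = 1.
1 → 1 = 1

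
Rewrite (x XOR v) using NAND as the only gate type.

((x NAND (x NAND v)) NAND (v NAND (x NAND v)))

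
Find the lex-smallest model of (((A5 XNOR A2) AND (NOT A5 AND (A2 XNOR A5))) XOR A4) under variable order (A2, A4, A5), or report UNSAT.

A2=0, A4=0, A5=0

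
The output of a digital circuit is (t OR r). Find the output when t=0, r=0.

Substituting: (0 OR 0)
= 0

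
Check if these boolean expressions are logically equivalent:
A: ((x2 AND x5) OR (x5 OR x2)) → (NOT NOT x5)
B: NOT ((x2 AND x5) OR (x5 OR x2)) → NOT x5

No, Inverse is not equivalent to original (counterexample: x2=1, x5=0)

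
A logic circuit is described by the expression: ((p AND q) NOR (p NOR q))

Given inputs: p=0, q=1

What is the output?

Substituting: ((0 AND 1) NOR (0 NOR 1))
= 1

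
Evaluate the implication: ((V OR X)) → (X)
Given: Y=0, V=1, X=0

Antecedent ((V OR X)) = 1; consequent (X) = 0.
1 → 0 = 0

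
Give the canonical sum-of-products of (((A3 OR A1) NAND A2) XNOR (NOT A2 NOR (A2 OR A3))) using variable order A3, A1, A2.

Σm(3, 5, 7) = (NOT A3 AND A1 AND A2) OR (A3 AND NOT A1 AND A2) OR (A3 AND A1 AND A2)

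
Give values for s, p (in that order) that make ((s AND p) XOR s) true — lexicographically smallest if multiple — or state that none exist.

s=1, p=0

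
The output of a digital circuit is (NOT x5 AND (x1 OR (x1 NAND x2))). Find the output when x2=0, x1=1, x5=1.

Substituting: (NOT 1 AND (1 OR (1 NAND 0)))
= 0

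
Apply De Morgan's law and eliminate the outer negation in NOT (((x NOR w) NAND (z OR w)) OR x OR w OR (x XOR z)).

NOT ((x NOR w) NAND (z OR w)) AND NOT x AND NOT w AND NOT (x XOR z)
De Morgan's: NOT(OR of terms) = AND of negations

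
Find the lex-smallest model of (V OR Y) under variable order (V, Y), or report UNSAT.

V=0, Y=1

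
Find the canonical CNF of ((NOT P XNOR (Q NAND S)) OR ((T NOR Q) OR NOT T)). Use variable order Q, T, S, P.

(Q OR NOT T OR S OR NOT P) AND (Q OR NOT T OR NOT S OR NOT P) AND (NOT Q OR NOT T OR S OR NOT P) AND (NOT Q OR NOT T OR NOT S OR P)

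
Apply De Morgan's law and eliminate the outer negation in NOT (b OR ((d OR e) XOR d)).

NOT b AND NOT ((d OR e) XOR d)
De Morgan's: NOT(OR of terms) = AND of negations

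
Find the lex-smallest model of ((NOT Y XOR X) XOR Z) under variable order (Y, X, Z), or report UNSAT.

Y=0, X=0, Z=0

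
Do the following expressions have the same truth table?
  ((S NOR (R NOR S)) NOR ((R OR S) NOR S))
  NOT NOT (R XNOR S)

No. Counterexample: with R=0, S=0, Expression 1 = 0 but Expression 2 = 1.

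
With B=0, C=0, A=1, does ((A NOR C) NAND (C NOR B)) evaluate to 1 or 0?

Substituting: ((1 NOR 0) NAND (0 NOR 0))
= 1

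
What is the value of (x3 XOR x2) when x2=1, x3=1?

Substituting: (1 XOR 1)
= 0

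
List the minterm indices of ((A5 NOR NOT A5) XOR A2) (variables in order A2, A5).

Σm(2, 3) = (A2 AND NOT A5) OR (A2 AND A5)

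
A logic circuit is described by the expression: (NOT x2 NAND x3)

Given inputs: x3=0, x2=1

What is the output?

Substituting: (NOT 1 NAND 0)
= 1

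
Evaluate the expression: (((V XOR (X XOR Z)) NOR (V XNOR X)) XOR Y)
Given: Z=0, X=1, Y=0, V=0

Substituting: (((0 XOR (1 XOR 0)) NOR (0 XNOR 1)) XOR 0)
= 0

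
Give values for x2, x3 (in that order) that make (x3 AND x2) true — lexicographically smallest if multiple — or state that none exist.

x2=1, x3=1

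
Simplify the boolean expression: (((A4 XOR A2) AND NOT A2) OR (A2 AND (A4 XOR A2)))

By distribution ((E AND v) OR (E AND NOT v) = E):
= (A4 XOR A2)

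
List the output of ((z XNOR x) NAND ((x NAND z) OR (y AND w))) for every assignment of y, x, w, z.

y | x | w | z | Output
----------------------
0 | 0 | 0 | 0 | 0
0 | 0 | 0 | 1 | 1
0 | 0 | 1 | 0 | 0
0 | 0 | 1 | 1 | 1
0 | 1 | 0 | 0 | 1
0 | 1 | 0 | 1 | 1
0 | 1 | 1 | 0 | 1
0 | 1 | 1 | 1 | 1
1 | 0 | 0 | 0 | 0
1 | 0 | 0 | 1 | 1
1 | 0 | 1 | 0 | 0
1 | 0 | 1 | 1 | 1
1 | 1 | 0 | 0 | 1
1 | 1 | 0 | 1 | 1
1 | 1 | 1 | 0 | 1
1 | 1 | 1 | 1 | 0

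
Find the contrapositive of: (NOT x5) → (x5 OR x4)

Contrapositive: NOT (x5 OR x4) → x5
Note: A statement and its contrapositive are logically equivalent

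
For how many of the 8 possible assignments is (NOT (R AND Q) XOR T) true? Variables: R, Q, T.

Satisfying assignments: (0,0,0), (0,1,0), (1,0,0), (1,1,1)
Count: 4 out of 8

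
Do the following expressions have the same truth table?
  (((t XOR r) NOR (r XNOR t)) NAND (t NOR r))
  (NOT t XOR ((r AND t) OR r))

No. Counterexample: with r=0, t=1, Expression 1 = 1 but Expression 2 = 0.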